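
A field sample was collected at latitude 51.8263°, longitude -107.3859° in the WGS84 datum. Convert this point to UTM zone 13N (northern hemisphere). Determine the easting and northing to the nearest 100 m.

Zone 13 central meridian λ₀ = 6×13 − 183 = -105°; Δλ = -2.3859°.
Transverse Mercator on WGS84 with k₀ = 0.9996 gives E = 335584.658 m, N = 5744410.956 m.

E 335600 m, N 5744400 m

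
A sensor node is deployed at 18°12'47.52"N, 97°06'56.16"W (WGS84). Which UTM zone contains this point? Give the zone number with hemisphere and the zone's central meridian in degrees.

UTM zone = ⌊(λ + 180)/6⌋ + 1; -97.1156° ∈ [-102°, -96°) → zone 14.
Hemisphere: N (φ ≥ 0).
Central meridian λ₀ = 6×14 − 183 = -99°.

Zone 14N, central meridian -99°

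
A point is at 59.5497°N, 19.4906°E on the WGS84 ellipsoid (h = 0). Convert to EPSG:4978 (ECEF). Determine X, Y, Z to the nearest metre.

WGS84: a = 6378137 m, e² = 0.006694380; N(φ) = a/√(1−e²sin²φ) = 6394062.113 m.
X = (N+h)·cosφ·cosλ = 3054761.609 m; Y = (N+h)·cosφ·sinλ = 1081183.840 m; Z = (N(1−e²)+h)·sinφ = 5475223.056 m.

X 3054762 m, Y 1081184 m, Z 5475223 m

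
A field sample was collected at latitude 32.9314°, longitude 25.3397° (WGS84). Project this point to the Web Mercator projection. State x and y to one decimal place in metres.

Web Mercator is spherical with R = a = 6378137 m.
x = R·λ = 6378137 × 0.442261196 = 2820802.501 m.
y = R·ln tan(π/4 + φ/2) = 6378137 × 0.609300490 = 3886201.997 m.

x 2820802.5 m, y 3886202.0 m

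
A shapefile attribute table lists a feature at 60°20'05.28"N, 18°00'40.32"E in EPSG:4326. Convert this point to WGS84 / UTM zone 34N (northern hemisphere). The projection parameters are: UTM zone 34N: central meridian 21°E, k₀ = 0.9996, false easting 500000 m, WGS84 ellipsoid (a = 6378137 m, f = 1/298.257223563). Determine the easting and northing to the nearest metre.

E 335017 m, N 6692438 m

Zone 34 central meridian λ₀ = 6×34 − 183 = 21°; Δλ = -2.9888°.
Transverse Mercator on WGS84 with k₀ = 0.9996 gives E = 335017.127 m, N = 6692438.437 m.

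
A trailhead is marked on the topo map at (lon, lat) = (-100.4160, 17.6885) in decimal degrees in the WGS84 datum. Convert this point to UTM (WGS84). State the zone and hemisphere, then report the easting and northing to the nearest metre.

Zone 14N: E 349825 m, N 1956287 m

Longitude -100.4160° lies in the 6° band [-102°, -96°), giving zone 14; latitude is north of the equator, so 14N.
Zone 14 central meridian λ₀ = 6×14 − 183 = -99°; Δλ = -1.4160°.
Transverse Mercator on WGS84 with k₀ = 0.9996 gives E = 349824.992 m, N = 1956286.864 m.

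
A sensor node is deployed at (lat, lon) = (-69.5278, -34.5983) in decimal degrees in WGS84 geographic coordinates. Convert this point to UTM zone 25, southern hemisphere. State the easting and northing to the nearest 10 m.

Zone 25 central meridian λ₀ = 6×25 − 183 = -33°; Δλ = -1.5983°.
Transverse Mercator on WGS84 with k₀ = 0.9996 gives E = 437618.746 m, N = 2285968.768 m.

E 437620 m, N 2285970 m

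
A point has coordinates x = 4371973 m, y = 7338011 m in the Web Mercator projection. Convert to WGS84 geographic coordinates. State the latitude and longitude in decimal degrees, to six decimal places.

R = 6378137 m. λ = x/R = 39.27410168°.
φ = 2·arctan(exp(y/R)) − 90° = 2·arctan(3.15975) − 90° = 54.87689755°.

lat 54.876898°, lon 39.274102°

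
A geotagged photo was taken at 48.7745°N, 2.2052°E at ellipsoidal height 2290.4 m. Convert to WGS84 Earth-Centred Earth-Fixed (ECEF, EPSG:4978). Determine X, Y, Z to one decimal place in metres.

WGS84: a = 6378137 m, e² = 0.006694380; N(φ) = a/√(1−e²sin²φ) = 6390248.169 m.
X = (N+h)·cosφ·cosλ = 4209718.116 m; Y = (N+h)·cosφ·sinλ = 162103.684 m; Z = (N(1−e²)+h)·sinφ = 4775792.015 m.

X 4209718.1 m, Y 162103.7 m, Z 4775792.0 m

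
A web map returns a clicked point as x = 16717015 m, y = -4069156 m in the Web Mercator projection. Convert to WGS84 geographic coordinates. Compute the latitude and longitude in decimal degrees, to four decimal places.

R = 6378137 m. λ = x/R = 150.17150079°.
φ = 2·arctan(exp(y/R)) − 90° = 2·arctan(0.52836) − 90° = -34.29999864°.

lat -34.3000°, lon 150.1715°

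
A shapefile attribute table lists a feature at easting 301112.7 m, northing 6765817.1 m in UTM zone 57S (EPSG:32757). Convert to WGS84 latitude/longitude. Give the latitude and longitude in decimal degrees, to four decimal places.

Zone 57S: λ₀ = 159°, k₀ = 0.9996, false easting 500000 m, false northing 10000000 m.
Meridian distance M = (N − FN)/k₀ = -3235477.1 m.
Inverse transverse Mercator on WGS84 gives φ = -29.22080024°, λ = 156.95389983°.

lat -29.2208°, lon 156.9539°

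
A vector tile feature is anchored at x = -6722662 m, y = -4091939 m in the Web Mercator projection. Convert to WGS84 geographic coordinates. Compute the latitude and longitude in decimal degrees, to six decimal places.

lat -34.468900°, lon -60.390700°

R = 6378137 m. λ = x/R = -60.39070025°.
φ = 2·arctan(exp(y/R)) − 90° = 2·arctan(0.52647) − 90° = -34.46890025°.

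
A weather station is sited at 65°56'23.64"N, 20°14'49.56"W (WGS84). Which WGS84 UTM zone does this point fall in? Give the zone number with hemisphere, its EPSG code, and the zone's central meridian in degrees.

Zone 27N (EPSG:32627), central meridian -21°

UTM zone = ⌊(λ + 180)/6⌋ + 1; -20.2471° ∈ [-24°, -18°) → zone 27.
Hemisphere: N (φ ≥ 0).
Central meridian λ₀ = 6×27 − 183 = -21°.
EPSG code: 32627.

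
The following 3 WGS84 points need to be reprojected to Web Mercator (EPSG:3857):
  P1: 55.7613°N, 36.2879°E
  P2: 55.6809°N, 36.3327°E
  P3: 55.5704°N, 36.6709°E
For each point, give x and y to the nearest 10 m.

Web Mercator: x = R·λ, y = R·ln tan(π/4+φ/2), R = 6378137 m.
P1 (55.7613°, 36.2879°) → (4039550.550, 7511043.248) m.
P2 (55.6809°, 36.3327°) → (4044537.663, 7495152.366) m.
P3 (55.5704°, 36.6709°) → (4082185.915, 7473365.496) m.

P1: x 4039550 m, y 7511040 m; P2: x 4044540 m, y 7495150 m; P3: x 4082190 m, y 7473370 m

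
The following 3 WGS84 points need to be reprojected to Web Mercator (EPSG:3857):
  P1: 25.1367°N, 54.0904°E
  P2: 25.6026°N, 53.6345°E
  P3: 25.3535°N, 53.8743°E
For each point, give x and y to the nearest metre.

Web Mercator: x = R·λ, y = R·ln tan(π/4+φ/2), R = 6378137 m.
P1 (25.1367°, 54.0904°) → (6021315.785, 2892544.502) m.
P2 (25.6026°, 53.6345°) → (5970565.229, 2949943.924) m.
P3 (25.3535°, 53.8743°) → (5997259.643, 2919226.990) m.

P1: x 6021316 m, y 2892545 m; P2: x 5970565 m, y 2949944 m; P3: x 5997260 m, y 2919227 m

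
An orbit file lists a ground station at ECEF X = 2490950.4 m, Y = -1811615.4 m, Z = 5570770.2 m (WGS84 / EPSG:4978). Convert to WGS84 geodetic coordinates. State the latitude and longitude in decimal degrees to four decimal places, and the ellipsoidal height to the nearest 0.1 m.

λ = atan2(Y, X) = -36.02760069°; p = √(X²+Y²) = 3080062.4 m.
Bowring's method on WGS84 (a = 6378137 m, b = 6356752.314 m) gives φ = 61.22449977°, h = 3813.271 m.

lat 61.2245°, lon -36.0276°, h 3813.3 m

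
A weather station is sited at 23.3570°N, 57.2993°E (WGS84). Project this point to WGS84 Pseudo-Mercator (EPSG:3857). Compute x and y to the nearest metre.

x 6378529 m, y 2675249 m

Web Mercator is spherical with R = a = 6378137 m.
x = R·λ = 6378137 × 1.000061444 = 6378528.899 m.
y = R·ln tan(π/4 + φ/2) = 6378137 × 0.419440539 = 2675249.222 m.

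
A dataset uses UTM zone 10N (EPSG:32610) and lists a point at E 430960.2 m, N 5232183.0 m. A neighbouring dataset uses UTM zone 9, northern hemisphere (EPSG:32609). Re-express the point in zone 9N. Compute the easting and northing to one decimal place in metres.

E 885031.6 m, N 5244346.7 m

UTM 10N → geographic: φ = 47.23950038°, λ = -123.91220001°.
UTM 9N (λ₀ = -129°) forward: E = 885031.643 m, N = 5244346.683 m.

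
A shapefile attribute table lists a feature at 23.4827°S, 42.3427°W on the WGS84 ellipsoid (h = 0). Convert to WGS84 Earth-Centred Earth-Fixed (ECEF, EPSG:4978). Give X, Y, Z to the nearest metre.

X 4326134 m, Y -3942377 m, Z -2525839 m

WGS84: a = 6378137 m, e² = 0.006694380; N(φ) = a/√(1−e²sin²φ) = 6381529.474 m.
X = (N+h)·cosφ·cosλ = 4326134.246 m; Y = (N+h)·cosφ·sinλ = -3942376.806 m; Z = (N(1−e²)+h)·sinφ = -2525838.899 m.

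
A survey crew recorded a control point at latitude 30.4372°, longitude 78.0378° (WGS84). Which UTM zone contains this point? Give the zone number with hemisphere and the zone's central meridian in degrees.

Zone 44N, central meridian 81°

UTM zone = ⌊(λ + 180)/6⌋ + 1; 78.0378° ∈ [78°, 84°) → zone 44.
Hemisphere: N (φ ≥ 0).
Central meridian λ₀ = 6×44 − 183 = 81°.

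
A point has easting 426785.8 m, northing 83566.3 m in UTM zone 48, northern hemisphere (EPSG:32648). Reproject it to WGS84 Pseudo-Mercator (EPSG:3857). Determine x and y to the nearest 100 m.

x 11615300 m, y 84200 m

Unproject from UTM 48N (λ₀ = 105°) → φ = 0.75599990°, λ = 104.34200013°.
Web Mercator (R = 6378137 m): x = 11615298.323 m, y = 84159.966 m.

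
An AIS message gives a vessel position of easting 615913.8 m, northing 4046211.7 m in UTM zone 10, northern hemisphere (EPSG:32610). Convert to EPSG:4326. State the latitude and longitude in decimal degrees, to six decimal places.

lat 36.554300°, lon -121.704800°

Zone 10N: λ₀ = -123°, k₀ = 0.9996, false easting 500000 m.
Meridian distance M = (N − FN)/k₀ = 4047830.8 m.
Inverse transverse Mercator on WGS84 gives φ = 36.55430039°, λ = -121.70480035°.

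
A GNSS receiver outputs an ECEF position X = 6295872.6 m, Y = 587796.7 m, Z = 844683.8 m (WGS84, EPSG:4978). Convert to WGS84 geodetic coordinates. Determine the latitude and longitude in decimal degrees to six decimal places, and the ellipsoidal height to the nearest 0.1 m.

lat 7.659400°, lon 5.333800°, h 1660.4 m

λ = atan2(Y, X) = 5.33380018°; p = √(X²+Y²) = 6323252.1 m.
Bowring's method on WGS84 (a = 6378137 m, b = 6356752.314 m) gives φ = 7.65939984°, h = 1660.394 m.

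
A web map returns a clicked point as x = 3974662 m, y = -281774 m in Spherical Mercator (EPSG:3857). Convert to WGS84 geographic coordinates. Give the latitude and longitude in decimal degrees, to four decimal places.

R = 6378137 m. λ = x/R = 35.70499624°.
φ = 2·arctan(exp(y/R)) − 90° = 2·arctan(0.95678) − 90° = -2.53039594°.

lat -2.5304°, lon 35.7050°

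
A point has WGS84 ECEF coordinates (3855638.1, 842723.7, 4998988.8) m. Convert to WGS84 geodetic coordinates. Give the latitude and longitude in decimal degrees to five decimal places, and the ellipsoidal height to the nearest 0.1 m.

λ = atan2(Y, X) = 12.32920039°; p = √(X²+Y²) = 3946660.4 m.
Bowring's method on WGS84 (a = 6378137 m, b = 6356752.314 m) gives φ = 51.89610044°, h = 4207.790 m.

lat 51.89610°, lon 12.32920°, h 4207.8 m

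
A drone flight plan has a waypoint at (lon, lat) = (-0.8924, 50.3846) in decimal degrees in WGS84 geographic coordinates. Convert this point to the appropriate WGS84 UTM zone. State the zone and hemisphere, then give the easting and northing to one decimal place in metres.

Zone 30N: E 649830.9 m, N 5583517.0 m

Longitude -0.8924° lies in the 6° band [-6°, 0°), giving zone 30; latitude is north of the equator, so 30N.
Zone 30 central meridian λ₀ = 6×30 − 183 = -3°; Δλ = +2.1076°.
Transverse Mercator on WGS84 with k₀ = 0.9996 gives E = 649830.858 m, N = 5583517.004 m.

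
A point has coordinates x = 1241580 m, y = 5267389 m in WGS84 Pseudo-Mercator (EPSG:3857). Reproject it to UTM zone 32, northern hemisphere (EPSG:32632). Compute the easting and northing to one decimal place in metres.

E 676348.9 m, N 4730459.8 m

Web Mercator inverse (R = 6378137 m) → φ = 42.70639886°, λ = 11.15330290°.
UTM 32N forward: E = 676348.913 m, N = 4730459.835 m.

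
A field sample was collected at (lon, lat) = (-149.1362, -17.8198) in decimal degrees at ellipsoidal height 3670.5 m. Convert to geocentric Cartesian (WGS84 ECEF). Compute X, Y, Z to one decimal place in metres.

X -5216891.5 m, Y -3117770.1 m, Z -1940529.8 m

WGS84: a = 6378137 m, e² = 0.006694380; N(φ) = a/√(1−e²sin²φ) = 6380137.278 m.
X = (N+h)·cosφ·cosλ = -5216891.464 m; Y = (N+h)·cosφ·sinλ = -3117770.128 m; Z = (N(1−e²)+h)·sinφ = -1940529.804 m.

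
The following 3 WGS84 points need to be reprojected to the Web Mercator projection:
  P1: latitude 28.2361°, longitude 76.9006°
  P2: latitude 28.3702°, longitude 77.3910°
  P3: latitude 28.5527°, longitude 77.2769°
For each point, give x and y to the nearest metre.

P1: x 8560536 m, y 3278773 m; P2: x 8615127 m, y 3295728 m; P3: x 8602425 m, y 3318837 m

Web Mercator: x = R·λ, y = R·ln tan(π/4+φ/2), R = 6378137 m.
P1 (28.2361°, 76.9006°) → (8560535.634, 3278773.340) m.
P2 (28.3702°, 77.3910°) → (8615126.712, 3295728.224) m.
P3 (28.5527°, 77.2769°) → (8602425.158, 3318837.021) m.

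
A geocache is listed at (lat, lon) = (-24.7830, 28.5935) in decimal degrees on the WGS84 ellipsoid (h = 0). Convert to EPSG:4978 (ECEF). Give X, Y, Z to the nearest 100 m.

WGS84: a = 6378137 m, e² = 0.006694380; N(φ) = a/√(1−e²sin²φ) = 6381891.605 m.
X = (N+h)·cosφ·cosλ = 5087463.407 m; Y = (N+h)·cosφ·sinλ = 2773026.420 m; Z = (N(1−e²)+h)·sinφ = -2657270.026 m.

X 5087500 m, Y 2773000 m, Z -2657300 m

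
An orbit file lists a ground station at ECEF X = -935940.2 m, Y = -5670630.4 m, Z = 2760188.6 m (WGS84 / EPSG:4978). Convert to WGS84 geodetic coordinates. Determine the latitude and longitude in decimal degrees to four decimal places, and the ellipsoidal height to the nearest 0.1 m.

λ = atan2(Y, X) = -99.37220003°; p = √(X²+Y²) = 5747350.1 m.
Bowring's method on WGS84 (a = 6378137 m, b = 6356752.314 m) gives φ = 25.80329983°, h = 1675.422 m.

lat 25.8033°, lon -99.3722°, h 1675.4 m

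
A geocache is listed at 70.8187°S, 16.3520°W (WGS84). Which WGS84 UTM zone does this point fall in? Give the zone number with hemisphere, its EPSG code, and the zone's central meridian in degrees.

Zone 28S (EPSG:32728), central meridian -15°

UTM zone = ⌊(λ + 180)/6⌋ + 1; -16.3520° ∈ [-18°, -12°) → zone 28.
Hemisphere: S (φ < 0).
Central meridian λ₀ = 6×28 − 183 = -15°.
EPSG code: 32728.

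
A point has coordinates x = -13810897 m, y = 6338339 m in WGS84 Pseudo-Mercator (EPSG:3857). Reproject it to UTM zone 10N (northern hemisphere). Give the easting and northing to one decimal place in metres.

Web Mercator inverse (R = 6378137 m) → φ = 49.37269981°, λ = -124.06539863°.
UTM 10N forward: E = 422657.816 m, N = 5469434.176 m.

E 422657.8 m, N 5469434.2 m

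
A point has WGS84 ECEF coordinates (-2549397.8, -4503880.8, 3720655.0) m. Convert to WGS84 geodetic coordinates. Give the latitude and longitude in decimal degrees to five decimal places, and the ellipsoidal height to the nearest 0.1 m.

lat 35.89550°, lon -119.51180°, h 3155.6 m

λ = atan2(Y, X) = -119.51180021°; p = √(X²+Y²) = 5175362.0 m.
Bowring's method on WGS84 (a = 6378137 m, b = 6356752.314 m) gives φ = 35.89550022°, h = 3155.605 m.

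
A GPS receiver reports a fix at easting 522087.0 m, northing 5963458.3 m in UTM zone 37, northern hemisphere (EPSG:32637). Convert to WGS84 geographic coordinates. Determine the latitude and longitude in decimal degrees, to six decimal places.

Zone 37N: λ₀ = 39°, k₀ = 0.9996, false easting 500000 m.
Meridian distance M = (N − FN)/k₀ = 5965844.6 m.
Inverse transverse Mercator on WGS84 gives φ = 53.81920029°, λ = 39.33549974°.

lat 53.819200°, lon 39.335500°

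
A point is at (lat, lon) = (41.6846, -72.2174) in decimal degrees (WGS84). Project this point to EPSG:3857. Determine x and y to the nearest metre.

x -8039204 m, y 5113851 m

Web Mercator is spherical with R = a = 6378137 m.
x = R·λ = 6378137 × -1.260431407 = -8039204.194 m.
y = R·ln tan(π/4 + φ/2) = 6378137 × 0.801778092 = 5113850.517 m.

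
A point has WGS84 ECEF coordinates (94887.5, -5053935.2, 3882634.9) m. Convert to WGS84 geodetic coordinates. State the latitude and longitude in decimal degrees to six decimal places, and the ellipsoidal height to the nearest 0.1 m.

λ = atan2(Y, X) = -88.92439962°; p = √(X²+Y²) = 5054825.9 m.
Bowring's method on WGS84 (a = 6378137 m, b = 6356752.314 m) gives φ = 37.71399996°, h = 3685.335 m.

lat 37.714000°, lon -88.924400°, h 3685.3 m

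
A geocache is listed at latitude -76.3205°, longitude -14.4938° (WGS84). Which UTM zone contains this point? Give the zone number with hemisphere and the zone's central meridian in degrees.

Zone 28S, central meridian -15°

UTM zone = ⌊(λ + 180)/6⌋ + 1; -14.4938° ∈ [-18°, -12°) → zone 28.
Hemisphere: S (φ < 0).
Central meridian λ₀ = 6×28 − 183 = -15°.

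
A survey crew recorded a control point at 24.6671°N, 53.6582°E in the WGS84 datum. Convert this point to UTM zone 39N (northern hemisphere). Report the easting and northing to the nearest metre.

Zone 39 central meridian λ₀ = 6×39 − 183 = 51°; Δλ = +2.6582°.
Transverse Mercator on WGS84 with k₀ = 0.9996 gives E = 769019.743 m, N = 2730692.723 m.

E 769020 m, N 2730693 m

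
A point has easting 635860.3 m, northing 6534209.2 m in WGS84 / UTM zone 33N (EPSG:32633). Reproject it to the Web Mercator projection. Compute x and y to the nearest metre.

Unproject from UTM 33N (λ₀ = 15°) → φ = 58.92600038°, λ = 17.35999970°.
Web Mercator (R = 6378137 m): x = 1932506.327 m, y = 8164409.890 m.

x 1932506 m, y 8164410 m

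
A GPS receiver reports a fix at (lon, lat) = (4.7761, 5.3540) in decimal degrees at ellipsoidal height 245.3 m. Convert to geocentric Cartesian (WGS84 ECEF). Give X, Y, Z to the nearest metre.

X 6328688 m, Y 528776 m, Z 591194 m

WGS84: a = 6378137 m, e² = 0.006694380; N(φ) = a/√(1−e²sin²φ) = 6378322.883 m.
X = (N+h)·cosφ·cosλ = 6328687.941 m; Y = (N+h)·cosφ·sinλ = 528776.344 m; Z = (N(1−e²)+h)·sinφ = 591193.592 m.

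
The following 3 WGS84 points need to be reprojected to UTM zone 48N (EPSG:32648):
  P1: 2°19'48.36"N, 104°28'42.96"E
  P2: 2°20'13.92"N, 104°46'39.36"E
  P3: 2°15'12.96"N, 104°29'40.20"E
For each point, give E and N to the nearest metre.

UTM zone 48N: λ₀ = 105°, k₀ = 0.9996.
P1 (2.3301°, 104.4786°) → (442028.082, 257558.210) m.
P2 (2.3372°, 104.7776°) → (475272.835, 258334.219) m.
P3 (2.2536°, 104.4945°) → (443792.989, 249101.552) m.

P1: E 442028 m, N 257558 m; P2: E 475273 m, N 258334 m; P3: E 443793 m, N 249102 m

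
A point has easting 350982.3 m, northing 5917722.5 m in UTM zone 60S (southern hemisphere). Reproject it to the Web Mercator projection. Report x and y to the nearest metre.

x 19517424 m, y -4421656 m

Unproject from UTM 60S (λ₀ = 177°) → φ = -36.87469977°, λ = 175.32800017°.
Web Mercator (R = 6378137 m): x = 19517423.700 m, y = -4421655.912 m.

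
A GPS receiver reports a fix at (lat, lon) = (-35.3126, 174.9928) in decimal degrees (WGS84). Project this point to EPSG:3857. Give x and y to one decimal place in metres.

Web Mercator is spherical with R = a = 6378137 m.
x = R·λ = 6378137 × 3.054200527 = 19480109.388 m.
y = R·ln tan(π/4 + φ/2) = 6378137 × -0.659509791 = -4206443.799 m.

x 19480109.4 m, y -4206443.8 m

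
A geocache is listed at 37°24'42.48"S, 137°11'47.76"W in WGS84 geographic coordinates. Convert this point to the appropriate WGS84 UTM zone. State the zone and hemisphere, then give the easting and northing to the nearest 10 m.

Longitude -137.1966° lies in the 6° band [-138°, -132°), giving zone 8; latitude is south of the equator, so 8S.
Zone 8 central meridian λ₀ = 6×8 − 183 = -135°; Δλ = -2.1966°.
Transverse Mercator on WGS84 with k₀ = 0.9996 gives E = 305601.636 m, N = 5857179.151 m.

Zone 8S: E 305600 m, N 5857180 m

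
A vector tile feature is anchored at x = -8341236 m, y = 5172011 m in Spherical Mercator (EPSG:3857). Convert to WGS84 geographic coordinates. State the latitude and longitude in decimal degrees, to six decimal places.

lat 42.073602°, lon -74.930598°

R = 6378137 m. λ = x/R = -74.93059787°.
φ = 2·arctan(exp(y/R)) − 90° = 2·arctan(2.24992) − 90° = 42.07360166°.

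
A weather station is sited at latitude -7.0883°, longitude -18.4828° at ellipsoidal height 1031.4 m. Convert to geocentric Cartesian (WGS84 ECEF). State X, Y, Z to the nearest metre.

WGS84: a = 6378137 m, e² = 0.006694380; N(φ) = a/√(1−e²sin²φ) = 6378462.109 m.
X = (N+h)·cosφ·cosλ = 6004189.49998 m; Y = (N+h)·cosφ·sinλ = -2006969.678 m; Z = (N(1−e²)+h)·sinφ = -781952.965 m.

X 6004189 m, Y -2006970 m, Z -781953 m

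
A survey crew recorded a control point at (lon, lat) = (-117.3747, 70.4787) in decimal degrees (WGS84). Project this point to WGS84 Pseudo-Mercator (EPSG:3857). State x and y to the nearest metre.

x -13066092 m, y 11226339 m

Web Mercator is spherical with R = a = 6378137 m.
x = R·λ = 6378137 × -2.048574974 = -13066091.836 m.
y = R·ln tan(π/4 + φ/2) = 6378137 × 1.760128260 = 11226339.181 m.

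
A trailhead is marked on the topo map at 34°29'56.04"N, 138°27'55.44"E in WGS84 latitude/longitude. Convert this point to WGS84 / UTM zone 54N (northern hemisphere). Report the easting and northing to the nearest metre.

E 267285 m, N 3820392 m

Zone 54 central meridian λ₀ = 6×54 − 183 = 141°; Δλ = -2.5346°.
Transverse Mercator on WGS84 with k₀ = 0.9996 gives E = 267285.014 m, N = 3820391.797 m.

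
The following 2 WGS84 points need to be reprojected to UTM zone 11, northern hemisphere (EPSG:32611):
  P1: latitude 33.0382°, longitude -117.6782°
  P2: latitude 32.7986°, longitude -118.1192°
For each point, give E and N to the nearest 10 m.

UTM zone 11N: λ₀ = -117°, k₀ = 0.9996.
P1 (33.0382°, -117.6782°) → (436672.093, 3655726.159) m.
P2 (32.7986°, -118.1192°) → (395209.335, 3629514.528) m.

P1: E 436670 m, N 3655730 m; P2: E 395210 m, N 3629510 m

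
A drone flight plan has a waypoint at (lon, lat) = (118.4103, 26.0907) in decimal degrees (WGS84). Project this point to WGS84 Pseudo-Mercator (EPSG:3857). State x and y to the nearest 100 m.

x 13181400 m, y 3010300 m

Web Mercator is spherical with R = a = 6378137 m.
x = R·λ = 6378137 × 2.066649603 = 13181374.301 m.
y = R·ln tan(π/4 + φ/2) = 6378137 × 0.471974633 = 3010318.870 m.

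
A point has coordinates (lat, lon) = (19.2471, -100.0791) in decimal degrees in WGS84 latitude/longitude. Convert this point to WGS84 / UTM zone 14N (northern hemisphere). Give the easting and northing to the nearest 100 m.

E 386600 m, N 2128500 m

Zone 14 central meridian λ₀ = 6×14 − 183 = -99°; Δλ = -1.0791°.
Transverse Mercator on WGS84 with k₀ = 0.9996 gives E = 386588.257 m, N = 2128520.972 m.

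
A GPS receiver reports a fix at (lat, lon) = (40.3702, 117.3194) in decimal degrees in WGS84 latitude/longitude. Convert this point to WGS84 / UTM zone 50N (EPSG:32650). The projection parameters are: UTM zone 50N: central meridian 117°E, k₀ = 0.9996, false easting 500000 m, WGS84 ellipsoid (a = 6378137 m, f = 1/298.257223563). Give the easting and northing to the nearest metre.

E 527116 m, N 4468896 m

Zone 50 central meridian λ₀ = 6×50 − 183 = 117°; Δλ = +0.3194°.
Transverse Mercator on WGS84 with k₀ = 0.9996 gives E = 527116.109 m, N = 4468896.071 m.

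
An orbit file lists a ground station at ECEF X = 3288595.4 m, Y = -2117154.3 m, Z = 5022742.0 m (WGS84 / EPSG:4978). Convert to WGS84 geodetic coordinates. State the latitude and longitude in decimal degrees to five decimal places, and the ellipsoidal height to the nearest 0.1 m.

lat 52.27880°, lon -32.77290°, h 1136.7 m

λ = atan2(Y, X) = -32.77289984°; p = √(X²+Y²) = 3911163.8 m.
Bowring's method on WGS84 (a = 6378137 m, b = 6356752.314 m) gives φ = 52.27880027°, h = 1136.655 m.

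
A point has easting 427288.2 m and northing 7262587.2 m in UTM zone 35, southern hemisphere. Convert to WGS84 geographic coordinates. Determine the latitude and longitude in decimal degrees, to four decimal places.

lat -24.7496°, lon 26.2809°

Zone 35S: λ₀ = 27°, k₀ = 0.9996, false easting 500000 m, false northing 10000000 m.
Meridian distance M = (N − FN)/k₀ = -2738508.2 m.
Inverse transverse Mercator on WGS84 gives φ = -24.74959989°, λ = 26.28089994°.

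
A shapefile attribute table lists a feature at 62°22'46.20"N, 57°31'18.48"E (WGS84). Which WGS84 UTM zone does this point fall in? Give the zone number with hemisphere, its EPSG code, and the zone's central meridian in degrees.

Zone 40N (EPSG:32640), central meridian 57°

UTM zone = ⌊(λ + 180)/6⌋ + 1; 57.5218° ∈ [54°, 60°) → zone 40.
Hemisphere: N (φ ≥ 0).
Central meridian λ₀ = 6×40 − 183 = 57°.
EPSG code: 32640.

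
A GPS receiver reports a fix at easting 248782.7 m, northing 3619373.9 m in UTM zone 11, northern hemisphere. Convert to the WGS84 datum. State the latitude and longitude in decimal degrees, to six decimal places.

Zone 11N: λ₀ = -117°, k₀ = 0.9996, false easting 500000 m.
Meridian distance M = (N − FN)/k₀ = 3620822.2 m.
Inverse transverse Mercator on WGS84 gives φ = 32.68350038°, λ = -119.67930005°.

lat 32.683500°, lon -119.679300°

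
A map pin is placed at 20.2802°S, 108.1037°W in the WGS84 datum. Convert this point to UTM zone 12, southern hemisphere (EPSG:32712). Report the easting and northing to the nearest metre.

E 802527 m, N 7754859 m

Zone 12 central meridian λ₀ = 6×12 − 183 = -111°; Δλ = +2.8963°.
Transverse Mercator on WGS84 with k₀ = 0.9996 gives E = 802526.987 m, N = 7754859.369 m.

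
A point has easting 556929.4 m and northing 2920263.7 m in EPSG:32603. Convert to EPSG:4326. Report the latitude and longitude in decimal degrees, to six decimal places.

lat 26.401400°, lon -164.429200°

Zone 3N: λ₀ = -165°, k₀ = 0.9996, false easting 500000 m.
Meridian distance M = (N − FN)/k₀ = 2921432.3 m.
Inverse transverse Mercator on WGS84 gives φ = 26.40140013°, λ = -164.42919975°.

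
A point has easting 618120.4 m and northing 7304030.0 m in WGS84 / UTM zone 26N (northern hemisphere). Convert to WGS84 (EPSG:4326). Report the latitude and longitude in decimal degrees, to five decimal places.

Zone 26N: λ₀ = -27°, k₀ = 0.9996, false easting 500000 m.
Meridian distance M = (N − FN)/k₀ = 7306952.8 m.
Inverse transverse Mercator on WGS84 gives φ = 65.83570018°, λ = -24.41350067°.

lat 65.83570°, lon -24.41350°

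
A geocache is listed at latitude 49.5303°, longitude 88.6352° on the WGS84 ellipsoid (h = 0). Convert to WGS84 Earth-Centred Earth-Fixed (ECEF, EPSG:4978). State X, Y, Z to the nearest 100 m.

X 98800 m, Y 4146600 m, Z 4829000 m

WGS84: a = 6378137 m, e² = 0.006694380; N(φ) = a/√(1−e²sin²φ) = 6390528.433 m.
X = (N+h)·cosφ·cosλ = 98791.014 m; Y = (N+h)·cosφ·sinλ = 4146569.152 m; Z = (N(1−e²)+h)·sinφ = 4829044.764 m.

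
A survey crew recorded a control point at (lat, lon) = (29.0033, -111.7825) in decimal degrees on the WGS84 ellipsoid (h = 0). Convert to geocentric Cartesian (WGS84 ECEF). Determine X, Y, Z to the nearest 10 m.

WGS84: a = 6378137 m, e² = 0.006694380; N(φ) = a/√(1−e²sin²φ) = 6383161.813 m.
X = (N+h)·cosφ·cosλ = -2071637.401 m; Y = (N+h)·cosφ·sinλ = -5184054.481 m; Z = (N(1−e²)+h)·sinφ = 3074221.095 m.

X -2071640 m, Y -5184050 m, Z 3074220 m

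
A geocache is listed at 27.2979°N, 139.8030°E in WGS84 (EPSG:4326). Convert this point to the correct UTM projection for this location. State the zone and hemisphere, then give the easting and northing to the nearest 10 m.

Longitude 139.8030° lies in the 6° band [138°, 144°), giving zone 54; latitude is north of the equator, so 54N.
Zone 54 central meridian λ₀ = 6×54 − 183 = 141°; Δλ = -1.1970°.
Transverse Mercator on WGS84 with k₀ = 0.9996 gives E = 381548.939 m, N = 3019998.615 m.

Zone 54N: E 381550 m, N 3020000 m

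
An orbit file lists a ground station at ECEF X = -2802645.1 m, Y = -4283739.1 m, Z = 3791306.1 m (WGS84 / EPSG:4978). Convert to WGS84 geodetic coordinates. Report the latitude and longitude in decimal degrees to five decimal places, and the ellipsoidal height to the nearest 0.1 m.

λ = atan2(Y, X) = -123.19480009°; p = √(X²+Y²) = 5119105.4 m.
Bowring's method on WGS84 (a = 6378137 m, b = 6356752.314 m) gives φ = 36.70860029°, h = -353.598 m.

lat 36.70860°, lon -123.19480°, h -353.6 m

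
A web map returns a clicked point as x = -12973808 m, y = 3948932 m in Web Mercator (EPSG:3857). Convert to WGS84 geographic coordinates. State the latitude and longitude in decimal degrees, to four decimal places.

R = 6378137 m. λ = x/R = -116.54570020°.
φ = 2·arctan(exp(y/R)) − 90° = 2·arctan(1.85732) − 90° = 33.40310156°.

lat 33.4031°, lon -116.5457°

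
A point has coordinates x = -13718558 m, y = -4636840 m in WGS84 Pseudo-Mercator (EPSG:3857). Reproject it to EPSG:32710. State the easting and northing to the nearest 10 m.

Web Mercator inverse (R = 6378137 m) → φ = -38.40529724°, λ = -123.23590327°.
UTM 10S forward: E = 479402.817 m, N = 5749188.512 m.

E 479400 m, N 5749190 m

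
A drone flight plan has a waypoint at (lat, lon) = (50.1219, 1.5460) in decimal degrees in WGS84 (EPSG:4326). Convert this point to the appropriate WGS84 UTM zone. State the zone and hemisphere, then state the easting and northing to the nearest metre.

Longitude 1.5460° lies in the 6° band [0°, 6°), giving zone 31; latitude is north of the equator, so 31N.
Zone 31 central meridian λ₀ = 6×31 − 183 = 3°; Δλ = -1.4540°.
Transverse Mercator on WGS84 with k₀ = 0.9996 gives E = 396061.760 m, N = 5553196.425 m.

Zone 31N: E 396062 m, N 5553196 m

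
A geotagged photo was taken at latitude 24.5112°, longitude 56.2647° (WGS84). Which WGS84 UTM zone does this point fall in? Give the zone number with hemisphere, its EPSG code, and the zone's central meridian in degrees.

Zone 40N (EPSG:32640), central meridian 57°

UTM zone = ⌊(λ + 180)/6⌋ + 1; 56.2647° ∈ [54°, 60°) → zone 40.
Hemisphere: N (φ ≥ 0).
Central meridian λ₀ = 6×40 − 183 = 57°.
EPSG code: 32640.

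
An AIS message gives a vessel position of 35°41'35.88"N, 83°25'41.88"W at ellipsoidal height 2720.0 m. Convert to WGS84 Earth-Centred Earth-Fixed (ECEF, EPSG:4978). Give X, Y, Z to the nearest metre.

X 593764 m, Y -5154047 m, Z 3702194 m

WGS84: a = 6378137 m, e² = 0.006694380; N(φ) = a/√(1−e²sin²φ) = 6385416.792 m.
X = (N+h)·cosφ·cosλ = 593763.973 m; Y = (N+h)·cosφ·sinλ = -5154047.440 m; Z = (N(1−e²)+h)·sinφ = 3702194.191 m.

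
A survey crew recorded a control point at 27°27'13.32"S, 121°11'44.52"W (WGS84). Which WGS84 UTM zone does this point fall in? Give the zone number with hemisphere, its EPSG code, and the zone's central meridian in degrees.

Zone 10S (EPSG:32710), central meridian -123°

UTM zone = ⌊(λ + 180)/6⌋ + 1; -121.1957° ∈ [-126°, -120°) → zone 10.
Hemisphere: S (φ < 0).
Central meridian λ₀ = 6×10 − 183 = -123°.
EPSG code: 32710.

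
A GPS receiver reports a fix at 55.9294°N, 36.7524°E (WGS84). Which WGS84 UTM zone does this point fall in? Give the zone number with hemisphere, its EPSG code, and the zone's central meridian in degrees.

Zone 37N (EPSG:32637), central meridian 39°

UTM zone = ⌊(λ + 180)/6⌋ + 1; 36.7524° ∈ [36°, 42°) → zone 37.
Hemisphere: N (φ ≥ 0).
Central meridian λ₀ = 6×37 − 183 = 39°.
EPSG code: 32637.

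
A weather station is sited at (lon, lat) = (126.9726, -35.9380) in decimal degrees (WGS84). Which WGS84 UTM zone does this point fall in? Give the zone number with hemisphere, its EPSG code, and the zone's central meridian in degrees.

UTM zone = ⌊(λ + 180)/6⌋ + 1; 126.9726° ∈ [126°, 132°) → zone 52.
Hemisphere: S (φ < 0).
Central meridian λ₀ = 6×52 − 183 = 129°.
EPSG code: 32752.

Zone 52S (EPSG:32752), central meridian 129°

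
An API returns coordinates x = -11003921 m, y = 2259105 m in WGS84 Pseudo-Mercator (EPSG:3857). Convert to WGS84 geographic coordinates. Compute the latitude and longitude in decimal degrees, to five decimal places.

lat 19.88240°, lon -98.84990°

R = 6378137 m. λ = x/R = -98.84990420°.
φ = 2·arctan(exp(y/R)) − 90° = 2·arctan(1.42503) − 90° = 19.88240183°.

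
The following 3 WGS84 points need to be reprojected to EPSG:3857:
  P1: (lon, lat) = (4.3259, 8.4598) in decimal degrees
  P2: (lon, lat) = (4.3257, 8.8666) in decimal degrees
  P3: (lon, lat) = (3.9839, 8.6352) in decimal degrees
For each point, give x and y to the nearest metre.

Web Mercator: x = R·λ, y = R·ln tan(π/4+φ/2), R = 6378137 m.
P1 (8.4598°, 4.3259°) → (481556.985, 945181.200) m.
P2 (8.8666°, 4.3257°) → (481534.721, 990988.693) m.
P3 (8.6352°, 3.9839°) → (443485.719, 964925.952) m.

P1: x 481557 m, y 945181 m; P2: x 481535 m, y 990989 m; P3: x 443486 m, y 964926 m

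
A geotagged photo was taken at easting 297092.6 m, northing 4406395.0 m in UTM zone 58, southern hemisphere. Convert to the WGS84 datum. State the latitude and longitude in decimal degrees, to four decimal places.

lat -50.4593°, lon 162.1412°

Zone 58S: λ₀ = 165°, k₀ = 0.9996, false easting 500000 m, false northing 10000000 m.
Meridian distance M = (N − FN)/k₀ = -5595843.3 m.
Inverse transverse Mercator on WGS84 gives φ = -50.45929985°, λ = 162.14120045°.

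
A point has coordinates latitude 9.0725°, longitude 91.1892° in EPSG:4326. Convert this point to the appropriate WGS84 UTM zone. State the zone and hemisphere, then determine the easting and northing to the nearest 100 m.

Longitude 91.1892° lies in the 6° band [90°, 96°), giving zone 46; latitude is north of the equator, so 46N.
Zone 46 central meridian λ₀ = 6×46 − 183 = 93°; Δλ = -1.8108°.
Transverse Mercator on WGS84 with k₀ = 0.9996 gives E = 300975.840 m, N = 1003363.635 m.

Zone 46N: E 301000 m, N 1003400 m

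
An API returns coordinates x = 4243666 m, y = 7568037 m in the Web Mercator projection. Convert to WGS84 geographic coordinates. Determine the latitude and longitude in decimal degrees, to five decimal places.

R = 6378137 m. λ = x/R = 38.12150028°.
φ = 2·arctan(exp(y/R)) − 90° = 2·arctan(3.27579) − 90° = 56.04830083°.

lat 56.04830°, lon 38.12150°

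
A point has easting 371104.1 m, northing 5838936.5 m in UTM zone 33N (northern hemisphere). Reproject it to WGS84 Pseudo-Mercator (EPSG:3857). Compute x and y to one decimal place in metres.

Unproject from UTM 33N (λ₀ = 15°) → φ = 52.68500015°, λ = 13.09310015°.
Web Mercator (R = 6378137 m): x = 1457517.242 m, y = 6924942.705 m.

x 1457517.2 m, y 6924942.7 m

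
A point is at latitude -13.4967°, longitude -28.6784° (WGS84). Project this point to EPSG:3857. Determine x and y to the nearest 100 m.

Web Mercator is spherical with R = a = 6378137 m.
x = R·λ = 6378137 × -0.500532504 = -3192464.885 m.
y = R·ln tan(π/4 + φ/2) = 6378137 × -0.237771101 = -1516536.655 m.

x -3192500 m, y -1516500 m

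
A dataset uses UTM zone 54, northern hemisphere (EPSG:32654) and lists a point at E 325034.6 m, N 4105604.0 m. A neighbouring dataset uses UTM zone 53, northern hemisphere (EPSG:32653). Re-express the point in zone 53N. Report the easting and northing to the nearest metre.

E 858419 m, N 4111402 m

UTM 54N → geographic: φ = 37.08040019°, λ = 139.03159995°.
UTM 53N (λ₀ = 135°) forward: E = 858419.228 m, N = 4111401.713 m.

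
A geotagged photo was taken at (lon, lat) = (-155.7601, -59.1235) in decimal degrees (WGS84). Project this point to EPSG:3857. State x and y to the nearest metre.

Web Mercator is spherical with R = a = 6378137 m.
x = R·λ = 6378137 × -2.718526588 = -17339135.018 m.
y = R·ln tan(π/4 + φ/2) = 6378137 × -1.286759439 = -8207127.989 m.

x -17339135 m, y -8207128 m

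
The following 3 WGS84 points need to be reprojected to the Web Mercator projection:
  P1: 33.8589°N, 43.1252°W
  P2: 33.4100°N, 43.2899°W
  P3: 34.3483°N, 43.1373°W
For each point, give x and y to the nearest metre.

Web Mercator: x = R·λ, y = R·ln tan(π/4+φ/2), R = 6378137 m.
P1 (33.8589°, -43.1252°) → (-4800675.304, 4009871.443) m.
P2 (33.4100°, -43.2899°) → (-4819009.624, 3949851.914) m.
P3 (34.3483°, -43.1373°) → (-4802022.270, 4075666.641) m.

P1: x -4800675 m, y 4009871 m; P2: x -4819010 m, y 3949852 m; P3: x -4802022 m, y 4075667 m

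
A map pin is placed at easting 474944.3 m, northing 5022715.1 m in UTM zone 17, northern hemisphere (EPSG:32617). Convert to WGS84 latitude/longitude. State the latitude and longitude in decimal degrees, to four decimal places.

Zone 17N: λ₀ = -81°, k₀ = 0.9996, false easting 500000 m.
Meridian distance M = (N − FN)/k₀ = 5024725.0 m.
Inverse transverse Mercator on WGS84 gives φ = 45.35749969°, λ = -81.31989962°.

lat 45.3575°, lon -81.3199°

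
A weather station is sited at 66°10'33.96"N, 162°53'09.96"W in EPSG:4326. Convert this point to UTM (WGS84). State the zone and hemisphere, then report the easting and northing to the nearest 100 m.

Longitude -162.8861° lies in the 6° band [-168°, -162°), giving zone 3; latitude is north of the equator, so 3N.
Zone 3 central meridian λ₀ = 6×3 − 183 = -165°; Δλ = +2.1139°.
Transverse Mercator on WGS84 with k₀ = 0.9996 gives E = 595266.066 m, N = 7341146.770 m.

Zone 3N: E 595300 m, N 7341100 m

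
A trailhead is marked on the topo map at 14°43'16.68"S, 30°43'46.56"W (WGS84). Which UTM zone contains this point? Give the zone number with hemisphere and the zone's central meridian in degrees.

Zone 25S, central meridian -33°

UTM zone = ⌊(λ + 180)/6⌋ + 1; -30.7296° ∈ [-36°, -30°) → zone 25.
Hemisphere: S (φ < 0).
Central meridian λ₀ = 6×25 − 183 = -33°.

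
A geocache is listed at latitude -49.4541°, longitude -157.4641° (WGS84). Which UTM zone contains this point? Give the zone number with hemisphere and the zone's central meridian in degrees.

Zone 4S, central meridian -159°

UTM zone = ⌊(λ + 180)/6⌋ + 1; -157.4641° ∈ [-162°, -156°) → zone 4.
Hemisphere: S (φ < 0).
Central meridian λ₀ = 6×4 − 183 = -159°.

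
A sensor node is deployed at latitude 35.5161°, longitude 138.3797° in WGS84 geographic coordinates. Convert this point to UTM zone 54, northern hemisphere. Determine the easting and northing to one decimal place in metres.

Zone 54 central meridian λ₀ = 6×54 − 183 = 141°; Δλ = -2.6203°.
Transverse Mercator on WGS84 with k₀ = 0.9996 gives E = 262377.1504 m, N = 3933436.869 m.

E 262377.2 m, N 3933436.9 m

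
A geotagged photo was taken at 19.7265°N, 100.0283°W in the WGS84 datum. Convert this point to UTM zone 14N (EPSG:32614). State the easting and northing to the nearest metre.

Zone 14 central meridian λ₀ = 6×14 − 183 = -99°; Δλ = -1.0283°.
Transverse Mercator on WGS84 with k₀ = 0.9996 gives E = 392245.390 m, N = 2181542.660 m.

E 392245 m, N 2181543 m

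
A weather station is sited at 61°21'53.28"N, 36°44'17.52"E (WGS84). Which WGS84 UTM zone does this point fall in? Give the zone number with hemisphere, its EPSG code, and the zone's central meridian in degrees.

UTM zone = ⌊(λ + 180)/6⌋ + 1; 36.7382° ∈ [36°, 42°) → zone 37.
Hemisphere: N (φ ≥ 0).
Central meridian λ₀ = 6×37 − 183 = 39°.
EPSG code: 32637.

Zone 37N (EPSG:32637), central meridian 39°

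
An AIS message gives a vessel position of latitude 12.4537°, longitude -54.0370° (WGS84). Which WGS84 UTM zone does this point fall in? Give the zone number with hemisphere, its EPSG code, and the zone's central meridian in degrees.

Zone 21N (EPSG:32621), central meridian -57°

UTM zone = ⌊(λ + 180)/6⌋ + 1; -54.0370° ∈ [-60°, -54°) → zone 21.
Hemisphere: N (φ ≥ 0).
Central meridian λ₀ = 6×21 − 183 = -57°.
EPSG code: 32621.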